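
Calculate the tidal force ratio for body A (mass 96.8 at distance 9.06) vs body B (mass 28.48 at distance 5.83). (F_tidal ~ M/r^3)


Ratio = (M1/r1^3) / (M2/r2^3) = (96.8/9.06^3) / (28.48/5.83^3) = 0.9056

0.9056


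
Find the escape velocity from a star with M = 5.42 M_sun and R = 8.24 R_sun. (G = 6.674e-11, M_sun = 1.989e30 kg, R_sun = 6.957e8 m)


M = 5.42 * 1.989e30 kg = 1.078038e+31 kg; R = 8.24 * 6.957e8 m = 5.732568e+09 m. v_esc = sqrt(2GM/R) = sqrt(2 * 6.674e-11 * 1.078038e+31 / 5.732568e+09) = 501014.7667

501014.7667 m/s


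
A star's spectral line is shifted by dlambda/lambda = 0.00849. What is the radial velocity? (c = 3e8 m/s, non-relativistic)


v = (dlambda/lambda) * c = 0.00849 * 3e8 = 2.547e+06

2.547e+06 m/s


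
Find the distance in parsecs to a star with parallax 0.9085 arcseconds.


d = 1/p = 1/0.9085 = 1.1007

1.1007 pc


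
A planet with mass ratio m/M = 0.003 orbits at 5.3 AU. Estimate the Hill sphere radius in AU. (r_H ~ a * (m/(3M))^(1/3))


r_H = a * (m/3M)^(1/3) = 5.3 * (0.003/3)^(1/3) = 0.53

0.53 AU


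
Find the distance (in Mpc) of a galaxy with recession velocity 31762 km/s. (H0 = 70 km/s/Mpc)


d = v / H0 = 31762 / 70 = 453.7429

453.7429 Mpc


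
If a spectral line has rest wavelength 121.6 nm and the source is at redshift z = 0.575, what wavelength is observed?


lam_obs = lam_emit * (1 + z) = 121.6 * (1 + 0.575) = 191.52

191.52 nm


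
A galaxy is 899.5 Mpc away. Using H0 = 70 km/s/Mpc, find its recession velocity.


v = H0 * d = 70 * 899.5 = 62965.0

62965.0 km/s


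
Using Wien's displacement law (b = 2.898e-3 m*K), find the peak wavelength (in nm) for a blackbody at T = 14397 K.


lam_max = b / T = 2.898e-3 / 14397 = 2.013e-07 m = 201.2919 nm

201.2919 nm


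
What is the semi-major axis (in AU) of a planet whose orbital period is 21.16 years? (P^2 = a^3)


a = P^(2/3) = 21.16^(2/3) = 7.6503

7.6503 AU


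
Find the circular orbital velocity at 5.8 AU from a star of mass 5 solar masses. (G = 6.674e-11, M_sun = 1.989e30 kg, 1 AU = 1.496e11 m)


v = sqrt(GM/r) = sqrt(6.674e-11 * 9.945e+30 / 8.677e+11) = 27657.6771

27657.6771 m/s


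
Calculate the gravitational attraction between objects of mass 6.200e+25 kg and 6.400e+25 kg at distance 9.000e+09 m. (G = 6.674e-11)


F = G*m1*m2/r^2 = 6.674e-11 * 6.200e+25 * 6.400e+25 / (9.000e+09)^2 = 6.674e-11 * 3.968e+51 / 8.100e+19 = 3.269e+21

3.269e+21 N


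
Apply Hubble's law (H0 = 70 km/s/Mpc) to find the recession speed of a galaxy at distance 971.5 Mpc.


v = H0 * d = 70 * 971.5 = 68005.0

68005.0 km/s


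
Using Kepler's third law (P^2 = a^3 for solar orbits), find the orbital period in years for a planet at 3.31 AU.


P = a^(3/2) = 3.31^1.5 = 6.022

6.022 years


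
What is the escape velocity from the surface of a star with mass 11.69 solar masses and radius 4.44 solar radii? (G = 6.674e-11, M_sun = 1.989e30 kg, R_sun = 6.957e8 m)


M = 11.69 * 1.989e30 kg = 2.325141e+31 kg; R = 4.44 * 6.957e8 m = 3.088908e+09 m. v_esc = sqrt(2GM/R) = sqrt(2 * 6.674e-11 * 2.325141e+31 / 3.088908e+09) = 1.002e+06

1.002e+06 m/s


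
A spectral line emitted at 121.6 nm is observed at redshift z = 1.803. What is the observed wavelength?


lam_obs = lam_emit * (1 + z) = 121.6 * (1 + 1.803) = 340.8448

340.8448 nm


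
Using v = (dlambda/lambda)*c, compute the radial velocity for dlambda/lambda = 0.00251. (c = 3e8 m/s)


v = (dlambda/lambda) * c = 0.00251 * 3e8 = 753000.0

753000.0 m/s


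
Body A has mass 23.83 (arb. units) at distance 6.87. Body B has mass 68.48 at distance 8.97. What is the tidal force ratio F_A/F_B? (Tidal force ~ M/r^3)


Ratio = (M1/r1^3) / (M2/r2^3) = (23.83/6.87^3) / (68.48/8.97^3) = 0.7746

0.7746


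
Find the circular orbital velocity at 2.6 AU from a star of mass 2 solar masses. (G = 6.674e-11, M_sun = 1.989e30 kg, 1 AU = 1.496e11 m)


v = sqrt(GM/r) = sqrt(6.674e-11 * 3.978e+30 / 3.890e+11) = 26126.0059

26126.0059 m/s


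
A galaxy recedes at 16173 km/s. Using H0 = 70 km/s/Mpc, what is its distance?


d = v / H0 = 16173 / 70 = 231.0429

231.0429 Mpc


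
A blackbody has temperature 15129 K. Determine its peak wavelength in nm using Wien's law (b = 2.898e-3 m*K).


lam_max = b / T = 2.898e-3 / 15129 = 1.916e-07 m = 191.5526 nm

191.5526 nm


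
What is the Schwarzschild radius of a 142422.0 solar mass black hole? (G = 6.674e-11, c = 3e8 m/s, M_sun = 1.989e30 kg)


M = 142422.0 * 1.989e30 kg = 2.83277358e+35 kg. rs = 2GM/c^2 = 2 * 6.674e-11 * 2.83277358e+35 / (3e8)^2 = 4.201e+08

4.201e+08 m


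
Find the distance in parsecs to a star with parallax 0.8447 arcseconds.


d = 1/p = 1/0.8447 = 1.1839

1.1839 pc


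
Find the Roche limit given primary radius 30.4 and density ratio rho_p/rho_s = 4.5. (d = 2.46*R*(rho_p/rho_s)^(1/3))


d_Roche = 2.46 * 30.4 * 4.5^(1/3) = 123.4657

123.4657


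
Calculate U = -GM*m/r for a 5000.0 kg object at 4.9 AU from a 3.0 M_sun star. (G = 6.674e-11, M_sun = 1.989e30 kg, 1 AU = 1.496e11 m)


M = 3.0 * 1.989e30 kg = 5.967e+30 kg; r = 4.9 AU * 1.496e11 m/AU = 7.3304e+11 m. U = -GM*m/r = -(6.674e-11 * 5.967e+30 * 5000.0) / 7.3304e+11 = -2.716e+12

-2.716e+12 J


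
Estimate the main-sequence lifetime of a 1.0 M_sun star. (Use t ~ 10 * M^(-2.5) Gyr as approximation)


t = 10 * M^(-2.5) = 10 * 1.0^(-2.5) = 10.0

10.0 Gyr


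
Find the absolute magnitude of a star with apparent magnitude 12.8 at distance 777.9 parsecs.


M = m - 5*log10(d) + 5 = 12.8 - 5*log10(777.9) + 5 = 3.3454

3.3454


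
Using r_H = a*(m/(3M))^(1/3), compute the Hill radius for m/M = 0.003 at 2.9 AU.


r_H = a * (m/3M)^(1/3) = 2.9 * (0.003/3)^(1/3) = 0.29

0.29 AU


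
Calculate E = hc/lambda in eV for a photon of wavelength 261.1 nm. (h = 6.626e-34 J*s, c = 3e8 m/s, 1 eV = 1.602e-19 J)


E = hc/lambda = 6.626e-34 * 3e8 / 2.611e-07 = 7.613e-19 J = 4.7523 eV

4.7523 eV


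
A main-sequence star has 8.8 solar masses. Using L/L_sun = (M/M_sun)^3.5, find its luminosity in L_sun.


L/L_sun = (M/M_sun)^3.5 = 8.8^3.5 = 2021.5726

2021.5726 L_sun


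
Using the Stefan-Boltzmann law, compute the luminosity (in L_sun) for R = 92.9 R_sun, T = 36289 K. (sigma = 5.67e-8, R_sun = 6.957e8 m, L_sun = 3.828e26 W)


R = 92.9 * 6.957e8 m = 6.463053e+10 m. L = 4*pi*R^2*sigma*T^4 = 4*pi*(6.463053e+10)^2 * 5.67e-8 * 36289^4 = 5.161410018e+33 W. L/L_sun = 5.161410018e+33 / 3.828e26 = 1.348e+07

1.348e+07 L_sun


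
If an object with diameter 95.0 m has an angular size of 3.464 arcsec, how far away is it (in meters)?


D = size / theta_rad, theta_rad = 3.464 * pi/(180*3600) = 1.679e-05, D = 5.657e+06

5.657e+06 m


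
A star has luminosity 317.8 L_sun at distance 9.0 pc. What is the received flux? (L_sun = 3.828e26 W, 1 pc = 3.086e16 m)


F = L / (4*pi*d^2) = 1.217e+29 / (4*pi*(2.777e+17)^2) = 1.255e-07

1.255e-07 W/m^2


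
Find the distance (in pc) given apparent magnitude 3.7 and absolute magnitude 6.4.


d = 10^((m - M + 5)/5) = 10^((3.7 - 6.4 + 5)/5) = 2.884

2.884 pc


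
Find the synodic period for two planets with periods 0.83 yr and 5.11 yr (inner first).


1/P_syn = |1/P1 - 1/P2| = |1/0.83 - 1/5.11| => P_syn = 0.991

0.991 years


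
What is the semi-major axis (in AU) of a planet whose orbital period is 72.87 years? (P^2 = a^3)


a = P^(2/3) = 72.87^(2/3) = 17.4461

17.4461 AU


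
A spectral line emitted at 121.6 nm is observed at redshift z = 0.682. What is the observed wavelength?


lam_obs = lam_emit * (1 + z) = 121.6 * (1 + 0.682) = 204.5312

204.5312 nm


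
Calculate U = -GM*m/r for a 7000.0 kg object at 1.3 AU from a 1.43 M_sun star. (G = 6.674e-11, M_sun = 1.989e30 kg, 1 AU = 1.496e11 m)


M = 1.43 * 1.989e30 kg = 2.84427e+30 kg; r = 1.3 AU * 1.496e11 m/AU = 1.9448e+11 m. U = -GM*m/r = -(6.674e-11 * 2.84427e+30 * 7000.0) / 1.9448e+11 = -6.833e+12

-6.833e+12 J


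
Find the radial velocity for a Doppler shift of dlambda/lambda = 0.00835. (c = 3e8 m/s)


v = (dlambda/lambda) * c = 0.00835 * 3e8 = 2.505e+06

2.505e+06 m/s


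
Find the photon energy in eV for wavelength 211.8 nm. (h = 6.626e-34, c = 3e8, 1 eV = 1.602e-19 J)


E = hc/lambda = 6.626e-34 * 3e8 / 2.118e-07 = 9.385e-19 J = 5.8585 eV

5.8585 eV


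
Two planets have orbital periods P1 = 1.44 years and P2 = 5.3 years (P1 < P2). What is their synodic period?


1/P_syn = |1/P1 - 1/P2| = |1/1.44 - 1/5.3| => P_syn = 1.9772

1.9772 years


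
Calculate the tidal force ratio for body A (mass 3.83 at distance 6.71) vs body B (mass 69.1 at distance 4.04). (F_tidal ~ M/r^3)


Ratio = (M1/r1^3) / (M2/r2^3) = (3.83/6.71^3) / (69.1/4.04^3) = 0.0121

0.0121


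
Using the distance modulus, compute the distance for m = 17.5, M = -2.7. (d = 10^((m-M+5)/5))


d = 10^((m - M + 5)/5) = 10^((17.5 - -2.7 + 5)/5) = 109647.8196

109647.8196 pc


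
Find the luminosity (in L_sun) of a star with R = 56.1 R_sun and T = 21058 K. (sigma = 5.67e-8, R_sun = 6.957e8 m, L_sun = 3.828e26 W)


R = 56.1 * 6.957e8 m = 3.902877e+10 m. L = 4*pi*R^2*sigma*T^4 = 4*pi*(3.902877e+10)^2 * 5.67e-8 * 21058^4 = 2.134180451e+32 W. L/L_sun = 2.134180451e+32 / 3.828e26 = 557518.4042

557518.4042 L_sun


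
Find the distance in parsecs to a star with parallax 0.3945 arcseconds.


d = 1/p = 1/0.3945 = 2.5349

2.5349 pc


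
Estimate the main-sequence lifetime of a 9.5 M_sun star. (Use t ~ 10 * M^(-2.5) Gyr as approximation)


t = 10 * M^(-2.5) = 10 * 9.5^(-2.5) = 0.0359

0.0359 Gyr


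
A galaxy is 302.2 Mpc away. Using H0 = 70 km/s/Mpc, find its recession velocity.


v = H0 * d = 70 * 302.2 = 21154.0

21154.0 km/s


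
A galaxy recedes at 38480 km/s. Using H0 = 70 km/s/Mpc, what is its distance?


d = v / H0 = 38480 / 70 = 549.7143

549.7143 Mpc


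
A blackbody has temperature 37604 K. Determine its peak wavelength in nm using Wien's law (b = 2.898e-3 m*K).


lam_max = b / T = 2.898e-3 / 37604 = 7.707e-08 m = 77.0663 nm

77.0663 nm


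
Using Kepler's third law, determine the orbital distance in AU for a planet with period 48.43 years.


a = P^(2/3) = 48.43^(2/3) = 13.2865

13.2865 AU


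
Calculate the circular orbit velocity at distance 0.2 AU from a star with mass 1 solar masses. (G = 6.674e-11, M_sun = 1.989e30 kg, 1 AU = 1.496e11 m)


v = sqrt(GM/r) = sqrt(6.674e-11 * 1.989e+30 / 2.992e+10) = 66608.5068

66608.5068 m/s


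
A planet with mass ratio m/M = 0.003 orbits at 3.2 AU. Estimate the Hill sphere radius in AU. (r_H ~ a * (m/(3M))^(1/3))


r_H = a * (m/3M)^(1/3) = 3.2 * (0.003/3)^(1/3) = 0.32

0.32 AU


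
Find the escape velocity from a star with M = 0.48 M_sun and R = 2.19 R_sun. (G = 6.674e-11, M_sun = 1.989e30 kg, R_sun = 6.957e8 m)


M = 0.48 * 1.989e30 kg = 9.5472e+29 kg; R = 2.19 * 6.957e8 m = 1.523583e+09 m. v_esc = sqrt(2GM/R) = sqrt(2 * 6.674e-11 * 9.5472e+29 / 1.523583e+09) = 289209.83

289209.83 m/s


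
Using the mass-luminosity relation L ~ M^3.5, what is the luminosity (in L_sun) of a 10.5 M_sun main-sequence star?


L/L_sun = (M/M_sun)^3.5 = 10.5^3.5 = 3751.1337

3751.1337 L_sun


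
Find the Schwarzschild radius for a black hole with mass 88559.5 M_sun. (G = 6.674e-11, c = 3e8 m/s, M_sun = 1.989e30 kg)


M = 88559.5 * 1.989e30 kg = 1.761448455e+35 kg. rs = 2GM/c^2 = 2 * 6.674e-11 * 1.761448455e+35 / (3e8)^2 = 2.612e+08

2.612e+08 m


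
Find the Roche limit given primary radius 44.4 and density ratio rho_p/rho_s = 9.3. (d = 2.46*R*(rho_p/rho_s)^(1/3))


d_Roche = 2.46 * 44.4 * 9.3^(1/3) = 229.6919

229.6919


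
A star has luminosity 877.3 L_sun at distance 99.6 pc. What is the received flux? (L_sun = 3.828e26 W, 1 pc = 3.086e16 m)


F = L / (4*pi*d^2) = 3.358e+29 / (4*pi*(3.074e+18)^2) = 2.829e-09

2.829e-09 W/m^2


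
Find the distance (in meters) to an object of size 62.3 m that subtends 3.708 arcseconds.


D = size / theta_rad, theta_rad = 3.708 * pi/(180*3600) = 1.798e-05, D = 3.466e+06

3.466e+06 m


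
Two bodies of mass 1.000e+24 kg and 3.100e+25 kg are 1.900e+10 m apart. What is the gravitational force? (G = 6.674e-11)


F = G*m1*m2/r^2 = 6.674e-11 * 1.000e+24 * 3.100e+25 / (1.900e+10)^2 = 6.674e-11 * 3.100e+49 / 3.610e+20 = 5.731e+18

5.731e+18 N


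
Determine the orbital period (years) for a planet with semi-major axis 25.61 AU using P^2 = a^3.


P = a^(3/2) = 25.61^1.5 = 129.6028

129.6028 years


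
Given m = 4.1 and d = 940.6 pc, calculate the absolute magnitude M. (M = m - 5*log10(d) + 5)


M = m - 5*log10(d) + 5 = 4.1 - 5*log10(940.6) + 5 = -5.767

-5.767


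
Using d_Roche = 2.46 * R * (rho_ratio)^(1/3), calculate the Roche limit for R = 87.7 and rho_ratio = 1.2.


d_Roche = 2.46 * 87.7 * 1.2^(1/3) = 229.2601

229.2601


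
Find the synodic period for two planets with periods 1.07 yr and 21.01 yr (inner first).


1/P_syn = |1/P1 - 1/P2| = |1/1.07 - 1/21.01| => P_syn = 1.1274

1.1274 years


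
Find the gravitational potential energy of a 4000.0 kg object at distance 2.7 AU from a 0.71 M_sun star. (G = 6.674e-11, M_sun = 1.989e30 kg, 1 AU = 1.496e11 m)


M = 0.71 * 1.989e30 kg = 1.41219e+30 kg; r = 2.7 AU * 1.496e11 m/AU = 4.0392e+11 m. U = -GM*m/r = -(6.674e-11 * 1.41219e+30 * 4000.0) / 4.0392e+11 = -9.333e+11

-9.333e+11 J


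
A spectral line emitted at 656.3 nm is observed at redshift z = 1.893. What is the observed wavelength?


lam_obs = lam_emit * (1 + z) = 656.3 * (1 + 1.893) = 1898.6759

1898.6759 nm


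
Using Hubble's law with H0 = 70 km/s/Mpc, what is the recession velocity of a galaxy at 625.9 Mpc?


v = H0 * d = 70 * 625.9 = 43813.0

43813.0 km/s


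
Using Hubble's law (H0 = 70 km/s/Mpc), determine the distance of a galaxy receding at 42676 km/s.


d = v / H0 = 42676 / 70 = 609.6571

609.6571 Mpc


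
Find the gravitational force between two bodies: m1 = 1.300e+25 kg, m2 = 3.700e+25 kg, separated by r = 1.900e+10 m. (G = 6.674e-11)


F = G*m1*m2/r^2 = 6.674e-11 * 1.300e+25 * 3.700e+25 / (1.900e+10)^2 = 6.674e-11 * 4.810e+50 / 3.610e+20 = 8.893e+19

8.893e+19 N


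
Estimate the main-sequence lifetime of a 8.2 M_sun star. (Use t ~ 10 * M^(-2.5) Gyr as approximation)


t = 10 * M^(-2.5) = 10 * 8.2^(-2.5) = 0.0519

0.0519 Gyr


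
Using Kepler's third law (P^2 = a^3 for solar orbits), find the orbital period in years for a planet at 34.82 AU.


P = a^(3/2) = 34.82^1.5 = 205.4675

205.4675 years


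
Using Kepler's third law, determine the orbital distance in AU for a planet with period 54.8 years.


a = P^(2/3) = 54.8^(2/3) = 14.4274

14.4274 AU


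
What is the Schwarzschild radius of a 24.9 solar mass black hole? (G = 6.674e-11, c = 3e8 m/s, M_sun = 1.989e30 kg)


M = 24.9 * 1.989e30 kg = 4.95261e+31 kg. rs = 2GM/c^2 = 2 * 6.674e-11 * 4.95261e+31 / (3e8)^2 = 73452.7092

73452.7092 m


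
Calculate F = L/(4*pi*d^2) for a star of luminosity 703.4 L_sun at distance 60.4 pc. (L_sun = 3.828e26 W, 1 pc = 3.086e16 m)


F = L / (4*pi*d^2) = 2.693e+29 / (4*pi*(1.864e+18)^2) = 6.167e-09

6.167e-09 W/m^2


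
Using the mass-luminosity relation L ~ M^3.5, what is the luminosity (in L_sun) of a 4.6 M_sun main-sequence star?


L/L_sun = (M/M_sun)^3.5 = 4.6^3.5 = 208.7625

208.7625 L_sun


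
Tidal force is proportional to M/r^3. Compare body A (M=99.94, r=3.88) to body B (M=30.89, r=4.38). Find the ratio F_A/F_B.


Ratio = (M1/r1^3) / (M2/r2^3) = (99.94/3.88^3) / (30.89/4.38^3) = 4.6542

4.6542


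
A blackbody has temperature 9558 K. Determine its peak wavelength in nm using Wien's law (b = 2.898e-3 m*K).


lam_max = b / T = 2.898e-3 / 9558 = 3.032e-07 m = 303.2015 nm

303.2015 nm


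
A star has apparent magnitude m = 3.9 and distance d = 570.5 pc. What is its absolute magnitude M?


M = m - 5*log10(d) + 5 = 3.9 - 5*log10(570.5) + 5 = -4.8813

-4.8813


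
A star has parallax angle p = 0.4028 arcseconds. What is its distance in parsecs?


d = 1/p = 1/0.4028 = 2.4826

2.4826 pc


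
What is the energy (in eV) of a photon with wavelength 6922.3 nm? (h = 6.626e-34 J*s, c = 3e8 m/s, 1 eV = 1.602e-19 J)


E = hc/lambda = 6.626e-34 * 3e8 / 6.922e-06 = 2.872e-20 J = 0.1793 eV

0.1793 eV


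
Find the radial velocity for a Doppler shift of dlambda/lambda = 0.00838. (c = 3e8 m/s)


v = (dlambda/lambda) * c = 0.00838 * 3e8 = 2.514e+06

2.514e+06 m/s


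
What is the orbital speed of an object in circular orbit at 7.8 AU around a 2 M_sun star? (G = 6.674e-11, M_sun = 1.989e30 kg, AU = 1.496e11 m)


v = sqrt(GM/r) = sqrt(6.674e-11 * 3.978e+30 / 1.167e+12) = 15083.8565

15083.8565 m/s


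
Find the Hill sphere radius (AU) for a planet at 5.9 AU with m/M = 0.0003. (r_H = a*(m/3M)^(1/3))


r_H = a * (m/3M)^(1/3) = 5.9 * (0.0003/3)^(1/3) = 0.2739

0.2739 AU


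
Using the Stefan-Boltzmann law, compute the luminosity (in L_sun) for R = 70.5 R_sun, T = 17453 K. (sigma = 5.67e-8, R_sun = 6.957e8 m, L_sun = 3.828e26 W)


R = 70.5 * 6.957e8 m = 4.904685e+10 m. L = 4*pi*R^2*sigma*T^4 = 4*pi*(4.904685e+10)^2 * 5.67e-8 * 17453^4 = 1.590360272e+32 W. L/L_sun = 1.590360272e+32 / 3.828e26 = 415454.6166

415454.6166 L_sun


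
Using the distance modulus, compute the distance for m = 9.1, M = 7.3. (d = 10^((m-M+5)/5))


d = 10^((m - M + 5)/5) = 10^((9.1 - 7.3 + 5)/5) = 22.9087

22.9087 pc


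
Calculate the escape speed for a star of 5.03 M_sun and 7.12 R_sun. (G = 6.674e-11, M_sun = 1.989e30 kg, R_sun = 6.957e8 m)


M = 5.03 * 1.989e30 kg = 1.000467e+31 kg; R = 7.12 * 6.957e8 m = 4.953384e+09 m. v_esc = sqrt(2GM/R) = sqrt(2 * 6.674e-11 * 1.000467e+31 / 4.953384e+09) = 519228.4547

519228.4547 m/s


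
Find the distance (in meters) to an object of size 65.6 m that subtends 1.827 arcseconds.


D = size / theta_rad, theta_rad = 1.827 * pi/(180*3600) = 8.858e-06, D = 7.406e+06

7.406e+06 m


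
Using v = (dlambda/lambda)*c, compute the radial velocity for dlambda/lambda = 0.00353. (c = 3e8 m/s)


v = (dlambda/lambda) * c = 0.00353 * 3e8 = 1.059e+06

1.059e+06 m/s


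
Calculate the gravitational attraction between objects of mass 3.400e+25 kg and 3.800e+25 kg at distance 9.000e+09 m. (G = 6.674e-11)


F = G*m1*m2/r^2 = 6.674e-11 * 3.400e+25 * 3.800e+25 / (9.000e+09)^2 = 6.674e-11 * 1.292e+51 / 8.100e+19 = 1.065e+21

1.065e+21 N


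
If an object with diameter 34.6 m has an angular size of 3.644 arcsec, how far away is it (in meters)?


D = size / theta_rad, theta_rad = 3.644 * pi/(180*3600) = 1.767e-05, D = 1.958e+06

1.958e+06 m


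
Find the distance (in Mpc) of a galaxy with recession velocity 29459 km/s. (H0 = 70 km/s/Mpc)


d = v / H0 = 29459 / 70 = 420.8429

420.8429 Mpc


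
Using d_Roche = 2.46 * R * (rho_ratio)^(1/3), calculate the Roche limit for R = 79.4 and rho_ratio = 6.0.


d_Roche = 2.46 * 79.4 * 6.0^(1/3) = 354.9273

354.9273


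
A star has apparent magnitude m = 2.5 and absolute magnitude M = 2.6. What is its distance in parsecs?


d = 10^((m - M + 5)/5) = 10^((2.5 - 2.6 + 5)/5) = 9.5499

9.5499 pc


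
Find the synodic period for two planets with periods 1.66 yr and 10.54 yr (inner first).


1/P_syn = |1/P1 - 1/P2| = |1/1.66 - 1/10.54| => P_syn = 1.9703

1.9703 years


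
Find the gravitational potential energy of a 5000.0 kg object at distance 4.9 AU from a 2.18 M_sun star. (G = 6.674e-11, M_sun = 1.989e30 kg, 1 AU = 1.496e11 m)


M = 2.18 * 1.989e30 kg = 4.33602e+30 kg; r = 4.9 AU * 1.496e11 m/AU = 7.3304e+11 m. U = -GM*m/r = -(6.674e-11 * 4.33602e+30 * 5000.0) / 7.3304e+11 = -1.974e+12

-1.974e+12 J


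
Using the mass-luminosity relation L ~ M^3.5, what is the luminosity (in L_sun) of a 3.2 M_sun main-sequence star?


L/L_sun = (M/M_sun)^3.5 = 3.2^3.5 = 58.6172

58.6172 L_sun


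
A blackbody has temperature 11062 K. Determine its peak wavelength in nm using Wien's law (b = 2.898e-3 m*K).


lam_max = b / T = 2.898e-3 / 11062 = 2.620e-07 m = 261.9779 nm

261.9779 nm


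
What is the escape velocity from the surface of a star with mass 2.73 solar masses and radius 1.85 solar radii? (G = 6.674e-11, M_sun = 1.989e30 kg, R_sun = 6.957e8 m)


M = 2.73 * 1.989e30 kg = 5.42997e+30 kg; R = 1.85 * 6.957e8 m = 1.287045e+09 m. v_esc = sqrt(2GM/R) = sqrt(2 * 6.674e-11 * 5.42997e+30 / 1.287045e+09) = 750429.5864

750429.5864 m/s


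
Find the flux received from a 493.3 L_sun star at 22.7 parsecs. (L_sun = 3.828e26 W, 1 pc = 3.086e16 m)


F = L / (4*pi*d^2) = 1.888e+29 / (4*pi*(7.005e+17)^2) = 3.062e-08

3.062e-08 W/m^2


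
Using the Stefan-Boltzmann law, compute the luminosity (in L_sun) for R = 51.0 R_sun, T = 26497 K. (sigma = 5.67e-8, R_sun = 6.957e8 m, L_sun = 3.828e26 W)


R = 51.0 * 6.957e8 m = 3.54807e+10 m. L = 4*pi*R^2*sigma*T^4 = 4*pi*(3.54807e+10)^2 * 5.67e-8 * 26497^4 = 4.421443755e+32 W. L/L_sun = 4.421443755e+32 / 3.828e26 = 1.155e+06

1.155e+06 L_sun


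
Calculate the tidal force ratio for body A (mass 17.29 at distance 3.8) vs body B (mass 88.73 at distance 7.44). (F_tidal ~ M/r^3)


Ratio = (M1/r1^3) / (M2/r2^3) = (17.29/3.8^3) / (88.73/7.44^3) = 1.4625

1.4625


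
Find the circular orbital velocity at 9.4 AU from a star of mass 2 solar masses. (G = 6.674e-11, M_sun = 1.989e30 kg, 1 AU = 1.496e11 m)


v = sqrt(GM/r) = sqrt(6.674e-11 * 3.978e+30 / 1.406e+12) = 13740.2858

13740.2858 m/s


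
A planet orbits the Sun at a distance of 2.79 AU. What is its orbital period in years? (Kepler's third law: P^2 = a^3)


P = a^(3/2) = 2.79^1.5 = 4.6602

4.6602 years


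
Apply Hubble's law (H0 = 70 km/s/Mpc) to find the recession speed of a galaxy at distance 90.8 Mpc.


v = H0 * d = 70 * 90.8 = 6356.0

6356.0 km/s


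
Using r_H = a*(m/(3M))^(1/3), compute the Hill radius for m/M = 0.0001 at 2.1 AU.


r_H = a * (m/3M)^(1/3) = 2.1 * (0.0001/3)^(1/3) = 0.0676

0.0676 AU


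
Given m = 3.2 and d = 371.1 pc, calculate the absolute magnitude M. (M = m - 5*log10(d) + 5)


M = m - 5*log10(d) + 5 = 3.2 - 5*log10(371.1) + 5 = -4.6475

-4.6475


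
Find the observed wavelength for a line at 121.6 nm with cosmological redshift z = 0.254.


lam_obs = lam_emit * (1 + z) = 121.6 * (1 + 0.254) = 152.4864

152.4864 nm


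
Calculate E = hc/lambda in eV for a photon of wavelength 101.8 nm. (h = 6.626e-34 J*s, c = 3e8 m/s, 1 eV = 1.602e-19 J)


E = hc/lambda = 6.626e-34 * 3e8 / 1.018e-07 = 1.953e-18 J = 12.1888 eV

12.1888 eV


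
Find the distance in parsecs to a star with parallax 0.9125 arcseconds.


d = 1/p = 1/0.9125 = 1.0959

1.0959 pc


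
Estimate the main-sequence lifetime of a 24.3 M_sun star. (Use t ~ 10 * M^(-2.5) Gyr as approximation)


t = 10 * M^(-2.5) = 10 * 24.3^(-2.5) = 0.0034

0.0034 Gyr


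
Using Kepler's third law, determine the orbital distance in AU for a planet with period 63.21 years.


a = P^(2/3) = 63.21^(2/3) = 15.8681

15.8681 AU


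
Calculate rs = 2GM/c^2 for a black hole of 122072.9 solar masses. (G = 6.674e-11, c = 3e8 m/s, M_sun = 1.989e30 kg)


M = 122072.9 * 1.989e30 kg = 2.428029981e+35 kg. rs = 2GM/c^2 = 2 * 6.674e-11 * 2.428029981e+35 / (3e8)^2 = 3.601e+08

3.601e+08 m


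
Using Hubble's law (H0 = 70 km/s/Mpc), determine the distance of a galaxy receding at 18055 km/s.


d = v / H0 = 18055 / 70 = 257.9286

257.9286 Mpc


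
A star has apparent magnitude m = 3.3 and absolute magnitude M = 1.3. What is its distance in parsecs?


d = 10^((m - M + 5)/5) = 10^((3.3 - 1.3 + 5)/5) = 25.1189

25.1189 pc


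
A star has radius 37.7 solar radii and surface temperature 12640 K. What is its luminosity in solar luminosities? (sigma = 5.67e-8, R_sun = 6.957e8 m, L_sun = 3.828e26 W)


R = 37.7 * 6.957e8 m = 2.622789e+10 m. L = 4*pi*R^2*sigma*T^4 = 4*pi*(2.622789e+10)^2 * 5.67e-8 * 12640^4 = 1.25114581e+31 W. L/L_sun = 1.25114581e+31 / 3.828e26 = 32684.0598

32684.0598 L_sun


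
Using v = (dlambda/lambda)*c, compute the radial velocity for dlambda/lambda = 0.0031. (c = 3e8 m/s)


v = (dlambda/lambda) * c = 0.0031 * 3e8 = 930000.0

930000.0 m/s


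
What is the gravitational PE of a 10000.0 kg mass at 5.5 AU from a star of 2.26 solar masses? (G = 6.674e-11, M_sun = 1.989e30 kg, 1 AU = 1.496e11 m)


M = 2.26 * 1.989e30 kg = 4.49514e+30 kg; r = 5.5 AU * 1.496e11 m/AU = 8.228e+11 m. U = -GM*m/r = -(6.674e-11 * 4.49514e+30 * 10000.0) / 8.228e+11 = -3.646e+12

-3.646e+12 J


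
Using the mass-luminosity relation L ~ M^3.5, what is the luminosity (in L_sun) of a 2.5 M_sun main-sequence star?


L/L_sun = (M/M_sun)^3.5 = 2.5^3.5 = 24.7053

24.7053 L_sun


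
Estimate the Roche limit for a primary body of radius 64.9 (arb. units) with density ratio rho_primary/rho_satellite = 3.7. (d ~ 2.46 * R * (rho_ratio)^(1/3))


d_Roche = 2.46 * 64.9 * 3.7^(1/3) = 246.9337

246.9337


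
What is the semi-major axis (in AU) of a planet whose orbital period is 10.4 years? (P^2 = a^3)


a = P^(2/3) = 10.4^(2/3) = 4.7646

4.7646 AU


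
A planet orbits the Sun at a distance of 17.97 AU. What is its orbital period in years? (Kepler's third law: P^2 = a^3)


P = a^(3/2) = 17.97^1.5 = 76.1767

76.1767 years


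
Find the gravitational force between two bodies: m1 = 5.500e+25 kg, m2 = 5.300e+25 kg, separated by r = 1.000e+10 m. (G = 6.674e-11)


F = G*m1*m2/r^2 = 6.674e-11 * 5.500e+25 * 5.300e+25 / (1.000e+10)^2 = 6.674e-11 * 2.915e+51 / 1.000e+20 = 1.945e+21

1.945e+21 N


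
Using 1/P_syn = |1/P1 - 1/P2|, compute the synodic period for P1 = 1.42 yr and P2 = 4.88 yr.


1/P_syn = |1/P1 - 1/P2| = |1/1.42 - 1/4.88| => P_syn = 2.0028

2.0028 years


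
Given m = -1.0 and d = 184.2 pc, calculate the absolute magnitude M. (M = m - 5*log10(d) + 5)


M = m - 5*log10(d) + 5 = -1.0 - 5*log10(184.2) + 5 = -7.3264

-7.3264


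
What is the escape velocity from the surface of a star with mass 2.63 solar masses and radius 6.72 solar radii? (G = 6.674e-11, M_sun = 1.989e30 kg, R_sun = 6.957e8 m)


M = 2.63 * 1.989e30 kg = 5.23107e+30 kg; R = 6.72 * 6.957e8 m = 4.675104e+09 m. v_esc = sqrt(2GM/R) = sqrt(2 * 6.674e-11 * 5.23107e+30 / 4.675104e+09) = 386462.8271

386462.8271 m/s


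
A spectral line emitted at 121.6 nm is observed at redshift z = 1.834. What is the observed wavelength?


lam_obs = lam_emit * (1 + z) = 121.6 * (1 + 1.834) = 344.6144

344.6144 nm


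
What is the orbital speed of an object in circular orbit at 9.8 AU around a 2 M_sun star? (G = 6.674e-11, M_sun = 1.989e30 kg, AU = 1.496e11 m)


v = sqrt(GM/r) = sqrt(6.674e-11 * 3.978e+30 / 1.466e+12) = 13456.9505

13456.9505 m/s


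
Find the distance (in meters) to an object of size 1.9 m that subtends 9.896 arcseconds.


D = size / theta_rad, theta_rad = 9.896 * pi/(180*3600) = 4.798e-05, D = 39602.1758

39602.1758 m


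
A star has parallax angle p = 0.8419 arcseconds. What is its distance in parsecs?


d = 1/p = 1/0.8419 = 1.1878

1.1878 pc


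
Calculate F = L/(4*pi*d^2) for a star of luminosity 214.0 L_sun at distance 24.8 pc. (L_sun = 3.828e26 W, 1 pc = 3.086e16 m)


F = L / (4*pi*d^2) = 8.192e+28 / (4*pi*(7.653e+17)^2) = 1.113e-08

1.113e-08 W/m^2


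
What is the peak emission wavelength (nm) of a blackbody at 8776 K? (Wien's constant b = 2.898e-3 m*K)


lam_max = b / T = 2.898e-3 / 8776 = 3.302e-07 m = 330.2188 nm

330.2188 nm


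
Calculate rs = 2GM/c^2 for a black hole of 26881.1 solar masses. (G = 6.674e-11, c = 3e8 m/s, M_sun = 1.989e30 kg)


M = 26881.1 * 1.989e30 kg = 5.34665079e+34 kg. rs = 2GM/c^2 = 2 * 6.674e-11 * 5.34665079e+34 / (3e8)^2 = 7.930e+07

7.930e+07 m


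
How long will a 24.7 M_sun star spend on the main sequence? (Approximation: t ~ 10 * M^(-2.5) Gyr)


t = 10 * M^(-2.5) = 10 * 24.7^(-2.5) = 0.0033

0.0033 Gyr


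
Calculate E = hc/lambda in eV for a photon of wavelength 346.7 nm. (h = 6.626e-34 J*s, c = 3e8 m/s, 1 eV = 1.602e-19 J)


E = hc/lambda = 6.626e-34 * 3e8 / 3.467e-07 = 5.733e-19 J = 3.579 eV

3.579 eV


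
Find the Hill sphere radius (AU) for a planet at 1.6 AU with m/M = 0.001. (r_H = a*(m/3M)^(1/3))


r_H = a * (m/3M)^(1/3) = 1.6 * (0.001/3)^(1/3) = 0.1109

0.1109 AU


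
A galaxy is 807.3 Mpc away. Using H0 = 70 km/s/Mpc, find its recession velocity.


v = H0 * d = 70 * 807.3 = 56511.0

56511.0 km/s


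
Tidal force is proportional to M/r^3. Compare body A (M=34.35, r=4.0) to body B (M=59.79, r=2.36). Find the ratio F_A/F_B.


Ratio = (M1/r1^3) / (M2/r2^3) = (34.35/4.0^3) / (59.79/2.36^3) = 0.118

0.118


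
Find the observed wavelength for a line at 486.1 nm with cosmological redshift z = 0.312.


lam_obs = lam_emit * (1 + z) = 486.1 * (1 + 0.312) = 637.7632

637.7632 nm


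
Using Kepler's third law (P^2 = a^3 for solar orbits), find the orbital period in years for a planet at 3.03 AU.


P = a^(3/2) = 3.03^1.5 = 5.2743

5.2743 years


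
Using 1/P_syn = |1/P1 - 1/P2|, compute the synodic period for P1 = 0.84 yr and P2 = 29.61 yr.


1/P_syn = |1/P1 - 1/P2| = |1/0.84 - 1/29.61| => P_syn = 0.8645

0.8645 years


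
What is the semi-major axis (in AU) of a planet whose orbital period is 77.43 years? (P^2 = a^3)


a = P^(2/3) = 77.43^(2/3) = 18.1666

18.1666 AU


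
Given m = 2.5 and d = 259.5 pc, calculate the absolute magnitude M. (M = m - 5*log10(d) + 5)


M = m - 5*log10(d) + 5 = 2.5 - 5*log10(259.5) + 5 = -4.5707

-4.5707


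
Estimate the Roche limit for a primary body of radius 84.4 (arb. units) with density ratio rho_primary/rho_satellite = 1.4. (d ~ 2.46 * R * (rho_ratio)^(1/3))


d_Roche = 2.46 * 84.4 * 1.4^(1/3) = 232.2667

232.2667


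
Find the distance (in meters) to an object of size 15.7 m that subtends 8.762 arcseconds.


D = size / theta_rad, theta_rad = 8.762 * pi/(180*3600) = 4.248e-05, D = 369591.1274

369591.1274 m


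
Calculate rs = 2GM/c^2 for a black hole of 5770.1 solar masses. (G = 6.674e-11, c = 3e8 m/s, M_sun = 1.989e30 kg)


M = 5770.1 * 1.989e30 kg = 1.14767289e+34 kg. rs = 2GM/c^2 = 2 * 6.674e-11 * 1.14767289e+34 / (3e8)^2 = 1.702e+07

1.702e+07 m


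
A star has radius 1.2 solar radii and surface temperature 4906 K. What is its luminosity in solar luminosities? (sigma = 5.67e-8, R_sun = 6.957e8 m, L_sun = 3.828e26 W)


R = 1.2 * 6.957e8 m = 8.3484e+08 m. L = 4*pi*R^2*sigma*T^4 = 4*pi*(8.3484e+08)^2 * 5.67e-8 * 4906^4 = 2.876799517e+26 W. L/L_sun = 2.876799517e+26 / 3.828e26 = 0.7515

0.7515 L_sun


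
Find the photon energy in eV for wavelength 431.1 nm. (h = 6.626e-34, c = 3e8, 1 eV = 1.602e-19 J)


E = hc/lambda = 6.626e-34 * 3e8 / 4.311e-07 = 4.611e-19 J = 2.8783 eV

2.8783 eV


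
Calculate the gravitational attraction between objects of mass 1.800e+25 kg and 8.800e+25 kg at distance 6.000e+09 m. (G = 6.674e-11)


F = G*m1*m2/r^2 = 6.674e-11 * 1.800e+25 * 8.800e+25 / (6.000e+09)^2 = 6.674e-11 * 1.584e+51 / 3.600e+19 = 2.937e+21

2.937e+21 N


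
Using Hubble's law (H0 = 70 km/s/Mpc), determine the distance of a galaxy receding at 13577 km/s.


d = v / H0 = 13577 / 70 = 193.9571

193.9571 Mpc


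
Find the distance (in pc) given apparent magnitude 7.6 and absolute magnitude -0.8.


d = 10^((m - M + 5)/5) = 10^((7.6 - -0.8 + 5)/5) = 478.6301

478.6301 pc


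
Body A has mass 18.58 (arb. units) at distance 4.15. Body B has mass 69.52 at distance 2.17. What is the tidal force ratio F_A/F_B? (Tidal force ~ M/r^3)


Ratio = (M1/r1^3) / (M2/r2^3) = (18.58/4.15^3) / (69.52/2.17^3) = 0.0382

0.0382


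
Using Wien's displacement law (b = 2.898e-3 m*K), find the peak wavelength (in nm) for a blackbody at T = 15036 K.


lam_max = b / T = 2.898e-3 / 15036 = 1.927e-07 m = 192.7374 nm

192.7374 nm


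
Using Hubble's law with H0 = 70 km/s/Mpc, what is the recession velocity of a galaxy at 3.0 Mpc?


v = H0 * d = 70 * 3.0 = 210.0

210.0 km/s


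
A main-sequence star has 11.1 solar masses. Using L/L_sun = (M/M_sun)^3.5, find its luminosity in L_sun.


L/L_sun = (M/M_sun)^3.5 = 11.1^3.5 = 4556.49

4556.49 L_sun


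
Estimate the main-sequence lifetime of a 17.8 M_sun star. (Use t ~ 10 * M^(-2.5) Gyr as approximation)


t = 10 * M^(-2.5) = 10 * 17.8^(-2.5) = 0.0075

0.0075 Gyr


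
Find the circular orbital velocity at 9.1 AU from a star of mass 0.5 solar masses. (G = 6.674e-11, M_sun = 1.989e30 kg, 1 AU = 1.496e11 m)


v = sqrt(GM/r) = sqrt(6.674e-11 * 9.945e+29 / 1.361e+12) = 6982.4688

6982.4688 m/s


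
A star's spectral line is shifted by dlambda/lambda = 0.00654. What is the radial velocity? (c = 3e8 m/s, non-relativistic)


v = (dlambda/lambda) * c = 0.00654 * 3e8 = 1.962e+06

1.962e+06 m/s


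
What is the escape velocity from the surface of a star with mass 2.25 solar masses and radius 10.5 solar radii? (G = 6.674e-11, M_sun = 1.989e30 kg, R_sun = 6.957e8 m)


M = 2.25 * 1.989e30 kg = 4.47525e+30 kg; R = 10.5 * 6.957e8 m = 7.30485e+09 m. v_esc = sqrt(2GM/R) = sqrt(2 * 6.674e-11 * 4.47525e+30 / 7.30485e+09) = 285963.8256

285963.8256 m/s


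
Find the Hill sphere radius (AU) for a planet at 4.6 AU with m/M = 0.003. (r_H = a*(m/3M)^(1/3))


r_H = a * (m/3M)^(1/3) = 4.6 * (0.003/3)^(1/3) = 0.46

0.46 AU


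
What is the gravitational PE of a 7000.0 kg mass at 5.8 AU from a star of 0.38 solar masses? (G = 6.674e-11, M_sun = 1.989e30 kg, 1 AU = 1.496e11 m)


M = 0.38 * 1.989e30 kg = 7.5582e+29 kg; r = 5.8 AU * 1.496e11 m/AU = 8.6768e+11 m. U = -GM*m/r = -(6.674e-11 * 7.5582e+29 * 7000.0) / 8.6768e+11 = -4.070e+11

-4.070e+11 J


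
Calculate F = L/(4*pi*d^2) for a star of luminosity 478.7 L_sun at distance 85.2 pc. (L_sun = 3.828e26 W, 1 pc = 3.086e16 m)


F = L / (4*pi*d^2) = 1.832e+29 / (4*pi*(2.629e+18)^2) = 2.109e-09

2.109e-09 W/m^2


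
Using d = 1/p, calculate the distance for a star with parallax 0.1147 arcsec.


d = 1/p = 1/0.1147 = 8.7184

8.7184 pc


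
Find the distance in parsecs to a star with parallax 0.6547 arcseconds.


d = 1/p = 1/0.6547 = 1.5274

1.5274 pc


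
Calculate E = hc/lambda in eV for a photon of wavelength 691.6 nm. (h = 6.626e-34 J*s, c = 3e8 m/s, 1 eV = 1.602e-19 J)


E = hc/lambda = 6.626e-34 * 3e8 / 6.916e-07 = 2.874e-19 J = 1.7941 eV

1.7941 eV


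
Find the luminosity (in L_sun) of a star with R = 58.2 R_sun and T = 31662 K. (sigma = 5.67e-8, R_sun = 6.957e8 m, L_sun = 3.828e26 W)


R = 58.2 * 6.957e8 m = 4.048974e+10 m. L = 4*pi*R^2*sigma*T^4 = 4*pi*(4.048974e+10)^2 * 5.67e-8 * 31662^4 = 1.173913987e+33 W. L/L_sun = 1.173913987e+33 / 3.828e26 = 3.067e+06

3.067e+06 L_sun


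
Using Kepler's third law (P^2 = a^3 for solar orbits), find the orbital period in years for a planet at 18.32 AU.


P = a^(3/2) = 18.32^1.5 = 78.413

78.413 years


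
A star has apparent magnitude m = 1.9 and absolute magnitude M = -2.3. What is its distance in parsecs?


d = 10^((m - M + 5)/5) = 10^((1.9 - -2.3 + 5)/5) = 69.1831

69.1831 pc


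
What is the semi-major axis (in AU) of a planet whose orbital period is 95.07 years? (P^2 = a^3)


a = P^(2/3) = 95.07^(2/3) = 20.8303

20.8303 AU


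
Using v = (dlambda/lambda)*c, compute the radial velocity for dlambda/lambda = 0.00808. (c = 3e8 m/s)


v = (dlambda/lambda) * c = 0.00808 * 3e8 = 2.424e+06

2.424e+06 m/s


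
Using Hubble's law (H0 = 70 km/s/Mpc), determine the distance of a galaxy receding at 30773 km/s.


d = v / H0 = 30773 / 70 = 439.6143

439.6143 Mpc


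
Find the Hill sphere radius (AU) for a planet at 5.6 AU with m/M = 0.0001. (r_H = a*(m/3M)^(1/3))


r_H = a * (m/3M)^(1/3) = 5.6 * (0.0001/3)^(1/3) = 0.1802

0.1802 AU


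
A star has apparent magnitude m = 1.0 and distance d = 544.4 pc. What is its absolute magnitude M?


M = m - 5*log10(d) + 5 = 1.0 - 5*log10(544.4) + 5 = -7.6796

-7.6796


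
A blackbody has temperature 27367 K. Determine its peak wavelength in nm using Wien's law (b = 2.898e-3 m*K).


lam_max = b / T = 2.898e-3 / 27367 = 1.059e-07 m = 105.894 nm

105.894 nm


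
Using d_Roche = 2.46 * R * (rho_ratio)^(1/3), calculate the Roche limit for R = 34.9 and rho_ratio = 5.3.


d_Roche = 2.46 * 34.9 * 5.3^(1/3) = 149.6876

149.6876


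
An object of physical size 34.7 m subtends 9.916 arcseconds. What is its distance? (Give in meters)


D = size / theta_rad, theta_rad = 9.916 * pi/(180*3600) = 4.807e-05, D = 721802.0146

721802.0146 m


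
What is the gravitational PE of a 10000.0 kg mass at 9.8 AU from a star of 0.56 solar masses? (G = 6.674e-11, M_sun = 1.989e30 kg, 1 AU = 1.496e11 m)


M = 0.56 * 1.989e30 kg = 1.11384e+30 kg; r = 9.8 AU * 1.496e11 m/AU = 1.46608e+12 m. U = -GM*m/r = -(6.674e-11 * 1.11384e+30 * 10000.0) / 1.46608e+12 = -5.071e+11

-5.071e+11 J


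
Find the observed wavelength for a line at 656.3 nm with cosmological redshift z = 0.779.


lam_obs = lam_emit * (1 + z) = 656.3 * (1 + 0.779) = 1167.5577

1167.5577 nm


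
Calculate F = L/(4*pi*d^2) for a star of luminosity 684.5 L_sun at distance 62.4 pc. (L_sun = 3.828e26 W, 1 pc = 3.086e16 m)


F = L / (4*pi*d^2) = 2.620e+29 / (4*pi*(1.926e+18)^2) = 5.623e-09

5.623e-09 W/m^2


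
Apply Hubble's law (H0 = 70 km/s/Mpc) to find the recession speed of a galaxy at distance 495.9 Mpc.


v = H0 * d = 70 * 495.9 = 34713.0

34713.0 km/s


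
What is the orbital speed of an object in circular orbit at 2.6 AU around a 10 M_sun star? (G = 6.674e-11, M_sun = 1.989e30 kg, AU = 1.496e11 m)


v = sqrt(GM/r) = sqrt(6.674e-11 * 1.989e+31 / 3.890e+11) = 58419.5251

58419.5251 m/s


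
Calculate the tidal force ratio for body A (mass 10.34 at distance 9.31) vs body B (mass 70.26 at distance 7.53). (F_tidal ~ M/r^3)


Ratio = (M1/r1^3) / (M2/r2^3) = (10.34/9.31^3) / (70.26/7.53^3) = 0.0779

0.0779


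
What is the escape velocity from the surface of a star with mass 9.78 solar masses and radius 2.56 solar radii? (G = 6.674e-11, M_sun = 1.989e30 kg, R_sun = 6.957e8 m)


M = 9.78 * 1.989e30 kg = 1.945242e+31 kg; R = 2.56 * 6.957e8 m = 1.780992e+09 m. v_esc = sqrt(2GM/R) = sqrt(2 * 6.674e-11 * 1.945242e+31 / 1.780992e+09) = 1.207e+06

1.207e+06 m/s


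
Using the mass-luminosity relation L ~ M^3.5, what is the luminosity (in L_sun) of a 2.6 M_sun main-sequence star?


L/L_sun = (M/M_sun)^3.5 = 2.6^3.5 = 28.3404

28.3404 L_sun


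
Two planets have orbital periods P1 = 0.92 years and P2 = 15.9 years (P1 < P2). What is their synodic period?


1/P_syn = |1/P1 - 1/P2| = |1/0.92 - 1/15.9| => P_syn = 0.9765

0.9765 years


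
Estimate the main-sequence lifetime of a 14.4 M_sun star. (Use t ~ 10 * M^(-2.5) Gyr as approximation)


t = 10 * M^(-2.5) = 10 * 14.4^(-2.5) = 0.0127

0.0127 Gyr


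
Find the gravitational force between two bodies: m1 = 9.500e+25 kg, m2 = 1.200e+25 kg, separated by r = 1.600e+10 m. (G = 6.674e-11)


F = G*m1*m2/r^2 = 6.674e-11 * 9.500e+25 * 1.200e+25 / (1.600e+10)^2 = 6.674e-11 * 1.140e+51 / 2.560e+20 = 2.972e+20

2.972e+20 N


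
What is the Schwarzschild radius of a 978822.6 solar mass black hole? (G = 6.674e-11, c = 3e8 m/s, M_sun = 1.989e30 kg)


M = 978822.6 * 1.989e30 kg = 1.946878151e+36 kg. rs = 2GM/c^2 = 2 * 6.674e-11 * 1.946878151e+36 / (3e8)^2 = 2.887e+09

2.887e+09 m


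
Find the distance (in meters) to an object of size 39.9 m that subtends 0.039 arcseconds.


D = size / theta_rad, theta_rad = 0.039 * pi/(180*3600) = 1.891e-07, D = 2.110e+08

2.110e+08 m


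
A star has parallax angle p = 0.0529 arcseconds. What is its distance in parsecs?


d = 1/p = 1/0.0529 = 18.9036

18.9036 pc


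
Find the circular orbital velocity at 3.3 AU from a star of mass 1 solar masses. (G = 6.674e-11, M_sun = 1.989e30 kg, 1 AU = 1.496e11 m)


v = sqrt(GM/r) = sqrt(6.674e-11 * 1.989e+30 / 4.937e+11) = 16397.8808

16397.8808 m/s
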